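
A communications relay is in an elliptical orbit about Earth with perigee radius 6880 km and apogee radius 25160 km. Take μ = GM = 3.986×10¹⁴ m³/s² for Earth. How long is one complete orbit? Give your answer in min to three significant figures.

Semi-major axis a = (r_p + r_a)/2 = (6880.0 + 25160)/2 = 16020 km = 1.602×10⁷ m.
By Kepler's third law T = 2π√(a³/μ) = 2π × 3.212×10³ = 2.018×10⁴ s.
= 336.3 min.

T ≈ 336 min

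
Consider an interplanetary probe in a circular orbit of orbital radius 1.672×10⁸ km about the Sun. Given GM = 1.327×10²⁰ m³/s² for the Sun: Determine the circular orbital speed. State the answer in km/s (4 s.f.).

r = 1.672×10⁸ km = 1.672×10¹¹ m.
For a circular orbit v = √(μ/r) = √(1.327×10²⁰ / 1.672×10¹¹) = √(7.937×10⁸) = 28170 m/s.
That is 28.17 km/s.

v ≈ 28.17 km/s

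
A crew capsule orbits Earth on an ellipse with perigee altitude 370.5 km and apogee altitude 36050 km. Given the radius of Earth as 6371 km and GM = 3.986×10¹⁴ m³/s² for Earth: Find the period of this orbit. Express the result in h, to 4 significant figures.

T ≈ 10.65 h

r_p = 6371 + 370.5 = 6741.5 km = 6.7415×10⁶ m.
r_a = 6371 + 36050 = 42421 km = 4.2421×10⁷ m.
Semi-major axis a = (r_p + r_a)/2 = (6741.5 + 42421)/2 = 24581 km = 2.458×10⁷ m.
By Kepler's third law T = 2π√(a³/μ) = 2π × 6.104×10³ = 3.835×10⁴ s.
= 10.65 h.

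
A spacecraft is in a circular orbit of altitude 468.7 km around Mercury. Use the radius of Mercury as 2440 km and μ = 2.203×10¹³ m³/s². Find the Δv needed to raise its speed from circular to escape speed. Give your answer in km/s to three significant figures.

Δv ≈ 1.14 km/s

r = 2440 + 468.7 = 2908.7 km = 2.9087×10⁶ m.
Circular speed v_c = √(μ/r) = 2752 m/s.
Escape speed v_esc = √(2μ/r) = √2 × v_c = 3892 m/s.
Δv = v_esc − v_c = 1140 m/s = 1.140 km/s.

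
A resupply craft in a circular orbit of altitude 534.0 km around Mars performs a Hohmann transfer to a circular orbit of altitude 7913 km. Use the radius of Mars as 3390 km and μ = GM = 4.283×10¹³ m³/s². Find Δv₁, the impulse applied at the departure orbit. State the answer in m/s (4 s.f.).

Δv ≈ 721.7 m/s

r₁ = 3390 + 534.0 = 3924.0 km = 3.9240×10⁶ m.
r₂ = 3390 + 7913 = 11303 km = 1.1303×10⁷ m.
Transfer ellipse a_t = (r₁ + r₂)/2 = 7.614×10⁶ m.
At r₁: circular v_c1 = √(μ/r₁) = 3304 m/s; transfer-periapsis v_p = √[μ(2/r₁ − 1/a_t)] = 4025 m/s.
Δv₁ = v_p − v_c1 = 721.7 m/s.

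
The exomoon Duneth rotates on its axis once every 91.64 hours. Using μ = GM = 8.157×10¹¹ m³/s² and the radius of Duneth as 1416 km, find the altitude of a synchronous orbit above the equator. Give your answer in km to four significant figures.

h_sync ≈ 11690 km

T = 91.64 hours = 3.299×10⁵ s.
A synchronous orbit has period T, so by Kepler's third law a = (μT²/4π²)^(1/3).
μT²/4π² = 8.157×10¹¹ × (3.299×10⁵)² / 39.48 = 2.249×10²¹ m³.
a = 1.310×10⁷ m = 13101 km.
Altitude h = a − R = 13101 − 1416 = 11685 km.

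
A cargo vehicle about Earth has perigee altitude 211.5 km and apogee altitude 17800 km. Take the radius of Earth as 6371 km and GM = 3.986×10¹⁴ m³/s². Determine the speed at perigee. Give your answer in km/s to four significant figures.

v ≈ 9.756 km/s

r_p = 6371 + 211.5 = 6582.5 km = 6.5825×10⁶ m.
r_a = 6371 + 17800 = 24171 km = 2.4171×10⁷ m.
Semi-major axis a = (r_p + r_a)/2 = 15377 km = 1.538×10⁷ m.
Vis-viva: v² = μ(2/r − 1/a) = 3.986×10¹⁴ × (3.038×10⁻⁷ − 6.503×10⁻⁸) = 9.519×10⁷ m²/s².
v = 9756 m/s = 9.756 km/s.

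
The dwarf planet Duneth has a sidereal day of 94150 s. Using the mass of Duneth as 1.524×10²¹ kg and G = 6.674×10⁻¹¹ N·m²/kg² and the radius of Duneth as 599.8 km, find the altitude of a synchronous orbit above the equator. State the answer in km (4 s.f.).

h_sync ≈ 2237 km

μ = GM = 6.674×10⁻¹¹ × 1.524×10²¹ = 1.017×10¹¹ m³/s².
A synchronous orbit has period T, so by Kepler's third law a = (μT²/4π²)^(1/3).
μT²/4π² = 1.017×10¹¹ × (9.415×10⁴)² / 39.48 = 2.284×10¹⁹ m³.
a = 2.837×10⁶ m = 2837.2 km.
Altitude h = a − R = 2837.2 − 599.8 = 2237.4 km.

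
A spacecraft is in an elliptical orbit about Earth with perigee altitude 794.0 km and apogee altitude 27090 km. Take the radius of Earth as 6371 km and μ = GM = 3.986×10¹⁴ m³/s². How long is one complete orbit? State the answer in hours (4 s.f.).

T ≈ 8.003 hours

r_p = 6371 + 794.0 = 7165.0 km = 7.1650×10⁶ m.
r_a = 6371 + 27090 = 33461 km = 3.3461×10⁷ m.
Semi-major axis a = (r_p + r_a)/2 = (7165.0 + 33461)/2 = 20313 km = 2.031×10⁷ m.
By Kepler's third law T = 2π√(a³/μ) = 2π × 4.586×10³ = 2.881×10⁴ s.
= 8.003 hours.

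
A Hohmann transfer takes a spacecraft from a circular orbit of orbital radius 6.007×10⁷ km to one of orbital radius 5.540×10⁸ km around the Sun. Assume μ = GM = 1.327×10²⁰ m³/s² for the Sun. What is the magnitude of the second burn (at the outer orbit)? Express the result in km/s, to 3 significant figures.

r₁ = 6.007×10⁷ km = 6.007×10¹⁰ m.
r₂ = 5.540×10⁸ km = 5.540×10¹¹ m.
Transfer ellipse a_t = (r₁ + r₂)/2 = 3.070×10¹¹ m.
At r₁: circular v_c1 = √(μ/r₁) = 47000 m/s; transfer-perihelion v_p = √[μ(2/r₁ − 1/a_t)] = 63130 m/s.
At r₂: circular v_c2 = √(μ/r₂) = 15480 m/s; transfer-aphelion v_a = √[μ(2/r₂ − 1/a_t)] = 6846 m/s.
Δv₂ = v_c2 − v_a = 8631 m/s.
= 8.631 km/s.

Δv ≈ 8.63 km/s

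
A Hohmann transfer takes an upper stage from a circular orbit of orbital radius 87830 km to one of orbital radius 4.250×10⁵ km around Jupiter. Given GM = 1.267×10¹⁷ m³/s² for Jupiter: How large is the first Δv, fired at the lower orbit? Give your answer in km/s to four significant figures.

Δv ≈ 10.92 km/s

r₁ = 87830 km = 8.783×10⁷ m.
r₂ = 4.250×10⁵ km = 4.250×10⁸ m.
Transfer ellipse a_t = (r₁ + r₂)/2 = 2.564×10⁸ m.
At r₁: circular v_c1 = √(μ/r₁) = 37980 m/s; transfer-perijove v_p = √[μ(2/r₁ − 1/a_t)] = 48900 m/s.
Δv₁ = v_p − v_c1 = 10920 m/s.
= 10.92 km/s.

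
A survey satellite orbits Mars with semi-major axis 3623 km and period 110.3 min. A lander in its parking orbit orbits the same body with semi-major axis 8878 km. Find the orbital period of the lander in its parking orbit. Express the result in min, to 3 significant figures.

T₂ ≈ 423 min

Kepler's third law: T² ∝ a³, so T₂ = T₁ (a₂/a₁)^(3/2).
a₂/a₁ = 2.450, (a₂/a₁)^(3/2) = 3.836.
T₂ = 110.3 × 3.836 = 423.1 min.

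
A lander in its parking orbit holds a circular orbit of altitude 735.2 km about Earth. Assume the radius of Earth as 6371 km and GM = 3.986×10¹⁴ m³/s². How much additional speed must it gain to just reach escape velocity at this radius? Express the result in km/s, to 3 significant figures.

Δv ≈ 3.10 km/s

r = 6371 + 735.2 = 7106.2 km = 7.1062×10⁶ m.
Circular speed v_c = √(μ/r) = 7489 m/s.
Escape speed v_esc = √(2μ/r) = √2 × v_c = 10590 m/s.
Δv = v_esc − v_c = 3102 m/s = 3.102 km/s.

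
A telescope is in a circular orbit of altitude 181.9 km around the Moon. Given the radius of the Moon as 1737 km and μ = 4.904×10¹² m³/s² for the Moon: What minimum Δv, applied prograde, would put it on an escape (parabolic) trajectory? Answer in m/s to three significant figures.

r = 1737 + 181.9 = 1918.9 km = 1.9189×10⁶ m.
Circular speed v_c = √(μ/r) = 1599 m/s.
Escape speed v_esc = √(2μ/r) = √2 × v_c = 2261 m/s.
Δv = v_esc − v_c = 662.2 m/s.

Δv ≈ 662 m/s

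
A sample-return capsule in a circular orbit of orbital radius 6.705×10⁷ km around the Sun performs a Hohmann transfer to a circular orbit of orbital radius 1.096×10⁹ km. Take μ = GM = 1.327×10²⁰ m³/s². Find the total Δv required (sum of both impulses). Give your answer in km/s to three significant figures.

r₁ = 6.705×10⁷ km = 6.705×10¹⁰ m.
r₂ = 1.096×10⁹ km = 1.096×10¹² m.
Transfer ellipse a_t = (r₁ + r₂)/2 = 5.815×10¹¹ m.
At r₁: circular v_c1 = √(μ/r₁) = 44490 m/s; transfer-perihelion v_p = √[μ(2/r₁ − 1/a_t)] = 61070 m/s.
Δv₁ = v_p − v_c1 = 16590 m/s.
At r₂: circular v_c2 = √(μ/r₂) = 11000 m/s; transfer-aphelion v_a = √[μ(2/r₂ − 1/a_t)] = 3736 m/s.
Δv₂ = v_c2 − v_a = 7267 m/s.
Total Δv = Δv₁ + Δv₂ = 23850 m/s = 23.85 km/s.

Δv_total ≈ 23.9 km/s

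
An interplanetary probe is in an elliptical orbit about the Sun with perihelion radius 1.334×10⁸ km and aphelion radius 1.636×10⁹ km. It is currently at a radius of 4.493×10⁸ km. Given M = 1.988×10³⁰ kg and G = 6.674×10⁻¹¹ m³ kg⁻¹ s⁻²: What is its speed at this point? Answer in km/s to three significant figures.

v ≈ 21.0 km/s

μ = GM = 6.674×10⁻¹¹ × 1.988×10³⁰ = 1.327×10²⁰ m³/s².
Semi-major axis a = (r_p + r_a)/2 = 8.8470×10⁸ km = 8.847×10¹¹ m.
Vis-viva: v² = μ(2/r − 1/a) = 1.327×10²⁰ × (4.451×10⁻¹² − 1.130×10⁻¹²) = 4.406×10⁸ m²/s².
v = 20990 m/s = 20.99 km/s.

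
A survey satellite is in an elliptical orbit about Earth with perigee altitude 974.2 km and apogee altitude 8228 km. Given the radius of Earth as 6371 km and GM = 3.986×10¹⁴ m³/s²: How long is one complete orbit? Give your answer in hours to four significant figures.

T ≈ 3.177 hours

r_p = 6371 + 974.2 = 7345.2 km = 7.3452×10⁶ m.
r_a = 6371 + 8228 = 14599 km = 1.4599×10⁷ m.
Semi-major axis a = (r_p + r_a)/2 = (7345.2 + 14599)/2 = 10972 km = 1.097×10⁷ m.
By Kepler's third law T = 2π√(a³/μ) = 2π × 1.820×10³ = 1.144×10⁴ s.
= 3.177 hours.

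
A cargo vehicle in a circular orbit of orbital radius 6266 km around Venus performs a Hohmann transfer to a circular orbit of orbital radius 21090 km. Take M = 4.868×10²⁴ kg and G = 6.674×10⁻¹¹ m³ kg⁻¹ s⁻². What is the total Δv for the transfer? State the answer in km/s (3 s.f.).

μ = GM = 6.674×10⁻¹¹ × 4.868×10²⁴ = 3.249×10¹⁴ m³/s².
r₁ = 6266 km = 6.266×10⁶ m.
r₂ = 21090 km = 2.109×10⁷ m.
Transfer ellipse a_t = (r₁ + r₂)/2 = 1.368×10⁷ m.
At r₁: circular v_c1 = √(μ/r₁) = 7201 m/s; transfer-periapsis v_p = √[μ(2/r₁ − 1/a_t)] = 8941 m/s.
Δv₁ = v_p − v_c1 = 1741 m/s.
At r₂: circular v_c2 = √(μ/r₂) = 3925 m/s; transfer-apoapsis v_a = √[μ(2/r₂ − 1/a_t)] = 2657 m/s.
Δv₂ = v_c2 − v_a = 1268 m/s.
Total Δv = Δv₁ + Δv₂ = 3009 m/s = 3.009 km/s.

Δv_total ≈ 3.01 km/s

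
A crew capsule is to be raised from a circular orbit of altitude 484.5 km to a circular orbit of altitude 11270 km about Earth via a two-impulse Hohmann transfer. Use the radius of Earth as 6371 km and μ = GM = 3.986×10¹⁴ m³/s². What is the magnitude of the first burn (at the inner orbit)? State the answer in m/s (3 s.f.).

r₁ = 6371 + 484.5 = 6855.5 km = 6.8555×10⁶ m.
r₂ = 6371 + 11270 = 17641 km = 1.7641×10⁷ m.
Transfer ellipse a_t = (r₁ + r₂)/2 = 1.225×10⁷ m.
At r₁: circular v_c1 = √(μ/r₁) = 7625 m/s; transfer-perigee v_p = √[μ(2/r₁ − 1/a_t)] = 9151 m/s.
Δv₁ = v_p − v_c1 = 1526 m/s.

Δv ≈ 1530 m/s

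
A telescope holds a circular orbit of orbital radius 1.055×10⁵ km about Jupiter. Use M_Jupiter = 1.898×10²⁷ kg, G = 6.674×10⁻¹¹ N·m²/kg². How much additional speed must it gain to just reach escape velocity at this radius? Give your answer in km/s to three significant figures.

μ = GM = 6.674×10⁻¹¹ × 1.898×10²⁷ = 1.267×10¹⁷ m³/s².
r = 1.055×10⁵ km = 1.055×10⁸ m.
Circular speed v_c = √(μ/r) = 34650 m/s.
Escape speed v_esc = √(2μ/r) = √2 × v_c = 49000 m/s.
Δv = v_esc − v_c = 14350 m/s = 14.35 km/s.

Δv ≈ 14.4 km/s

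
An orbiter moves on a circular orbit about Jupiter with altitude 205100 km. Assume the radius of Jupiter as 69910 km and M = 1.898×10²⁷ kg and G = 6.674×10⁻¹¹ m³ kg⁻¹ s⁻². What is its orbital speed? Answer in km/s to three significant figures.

μ = GM = 6.674×10⁻¹¹ × 1.898×10²⁷ = 1.267×10¹⁷ m³/s².
r = 69910 + 205100 = 275010 km = 2.7501×10⁸ m.
For a circular orbit v = √(μ/r) = √(1.267×10¹⁷ / 2.750×10⁸) = √(4.606×10⁸) = 21460 m/s.
That is 21.46 km/s.

v ≈ 21.5 km/s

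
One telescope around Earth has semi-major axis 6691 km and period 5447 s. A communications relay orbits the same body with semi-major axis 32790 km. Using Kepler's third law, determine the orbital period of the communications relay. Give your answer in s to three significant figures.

T₂ ≈ 59100 s

Kepler's third law: T² ∝ a³, so T₂ = T₁ (a₂/a₁)^(3/2).
a₂/a₁ = 4.901, (a₂/a₁)^(3/2) = 10.85.
T₂ = 5447 × 10.85 = 59090 s.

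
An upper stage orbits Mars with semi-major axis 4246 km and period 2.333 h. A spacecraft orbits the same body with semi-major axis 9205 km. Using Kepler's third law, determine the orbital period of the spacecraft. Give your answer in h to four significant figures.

Kepler's third law: T² ∝ a³, so T₂ = T₁ (a₂/a₁)^(3/2).
a₂/a₁ = 2.168, (a₂/a₁)^(3/2) = 3.192.
T₂ = 2.333 × 3.192 = 7.447 h.

T₂ ≈ 7.447 h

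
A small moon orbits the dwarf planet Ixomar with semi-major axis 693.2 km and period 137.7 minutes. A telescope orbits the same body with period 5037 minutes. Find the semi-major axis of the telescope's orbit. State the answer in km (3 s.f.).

a₂ ≈ 7640 km

Kepler's third law: a³ ∝ T², so a₂ = a₁ (T₂/T₁)^(2/3).
T₂/T₁ = 36.58, (T₂/T₁)^(2/3) = 11.02.
a₂ = 693.2 × 11.02 = 7639 km.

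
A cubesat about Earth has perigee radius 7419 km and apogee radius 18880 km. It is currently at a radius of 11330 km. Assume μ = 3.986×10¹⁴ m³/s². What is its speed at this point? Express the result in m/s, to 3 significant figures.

Semi-major axis a = (r_p + r_a)/2 = 13150 km = 1.315×10⁷ m.
Vis-viva: v² = μ(2/r − 1/a) = 3.986×10¹⁴ × (1.765×10⁻⁷ − 7.605×10⁻⁸) = 4.005×10⁷ m²/s².
v = 6328 m/s.

v ≈ 6330 m/s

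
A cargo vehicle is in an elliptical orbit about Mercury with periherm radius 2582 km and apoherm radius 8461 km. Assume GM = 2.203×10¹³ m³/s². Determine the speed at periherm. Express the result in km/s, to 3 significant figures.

v ≈ 3.62 km/s

Semi-major axis a = (r_p + r_a)/2 = 5521.5 km = 5.522×10⁶ m.
Vis-viva: v² = μ(2/r − 1/a) = 2.203×10¹³ × (7.746×10⁻⁷ − 1.811×10⁻⁷) = 1.307×10⁷ m²/s².
v = 3616 m/s = 3.616 km/s.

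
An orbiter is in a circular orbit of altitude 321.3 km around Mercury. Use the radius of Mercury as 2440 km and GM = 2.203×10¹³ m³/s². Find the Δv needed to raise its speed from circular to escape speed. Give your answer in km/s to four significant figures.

r = 2440 + 321.3 = 2761.3 km = 2.7613×10⁶ m.
Circular speed v_c = √(μ/r) = 2825 m/s.
Escape speed v_esc = √(2μ/r) = √2 × v_c = 3995 m/s.
Δv = v_esc − v_c = 1170 m/s = 1.170 km/s.

Δv ≈ 1.170 km/s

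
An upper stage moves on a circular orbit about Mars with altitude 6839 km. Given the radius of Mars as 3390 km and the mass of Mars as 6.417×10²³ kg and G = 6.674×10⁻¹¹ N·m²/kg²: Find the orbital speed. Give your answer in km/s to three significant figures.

v ≈ 2.05 km/s

μ = GM = 6.674×10⁻¹¹ × 6.417×10²³ = 4.283×10¹³ m³/s².
r = 3390 + 6839 = 10229 km = 1.0229×10⁷ m.
For a circular orbit v = √(μ/r) = √(4.283×10¹³ / 1.023×10⁷) = √(4.187×10⁶) = 2046 m/s.
That is 2.046 km/s.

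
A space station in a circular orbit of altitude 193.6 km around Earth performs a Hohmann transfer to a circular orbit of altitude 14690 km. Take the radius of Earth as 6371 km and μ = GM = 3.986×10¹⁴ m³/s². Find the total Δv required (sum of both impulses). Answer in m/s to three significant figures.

r₁ = 6371 + 193.6 = 6564.6 km = 6.5646×10⁶ m.
r₂ = 6371 + 14690 = 21061 km = 2.1061×10⁷ m.
Transfer ellipse a_t = (r₁ + r₂)/2 = 1.381×10⁷ m.
At r₁: circular v_c1 = √(μ/r₁) = 7792 m/s; transfer-perigee v_p = √[μ(2/r₁ − 1/a_t)] = 9622 m/s.
Δv₁ = v_p − v_c1 = 1830 m/s.
At r₂: circular v_c2 = √(μ/r₂) = 4350 m/s; transfer-apogee v_a = √[μ(2/r₂ − 1/a_t)] = 2999 m/s.
Δv₂ = v_c2 − v_a = 1351 m/s.
Total Δv = Δv₁ + Δv₂ = 3181 m/s.

Δv_total ≈ 3180 m/s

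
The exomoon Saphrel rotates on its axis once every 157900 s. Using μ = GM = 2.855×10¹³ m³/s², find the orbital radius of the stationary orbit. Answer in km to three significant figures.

r_sync ≈ 26200 km

A synchronous orbit has period T, so by Kepler's third law a = (μT²/4π²)^(1/3).
μT²/4π² = 2.855×10¹³ × (1.579×10⁵)² / 39.48 = 1.803×10²² m³.
a = 2.622×10⁷ m = 26222 km.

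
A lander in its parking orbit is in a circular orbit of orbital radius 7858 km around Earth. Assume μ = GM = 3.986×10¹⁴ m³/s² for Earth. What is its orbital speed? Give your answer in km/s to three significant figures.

v ≈ 7.12 km/s

r = 7858 km = 7.858×10⁶ m.
For a circular orbit v = √(μ/r) = √(3.986×10¹⁴ / 7.858×10⁶) = √(5.073×10⁷) = 7122 m/s.
That is 7.122 km/s.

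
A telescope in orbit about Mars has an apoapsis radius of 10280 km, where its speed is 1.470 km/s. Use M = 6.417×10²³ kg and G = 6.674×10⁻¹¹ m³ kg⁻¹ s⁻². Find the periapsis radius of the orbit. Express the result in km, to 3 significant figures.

μ = GM = 6.674×10⁻¹¹ × 6.417×10²³ = 4.283×10¹³ m³/s².
r_a = 1.028×10⁷ m.
Specific energy ε = v²/2 − μ/r = -3.086×10⁶ J/kg, so a = −μ/(2ε) = 6.940×10⁶ m.
The apsides satisfy r_p + r_a = 2a, so the periapsis radius is 2a − r_a = 3.600×10⁶ m = 3599.6 km.

periapsis radius ≈ 3600 km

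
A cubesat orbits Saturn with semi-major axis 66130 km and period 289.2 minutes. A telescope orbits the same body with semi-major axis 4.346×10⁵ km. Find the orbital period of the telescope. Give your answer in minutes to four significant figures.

T₂ ≈ 4872 minutes

Kepler's third law: T² ∝ a³, so T₂ = T₁ (a₂/a₁)^(3/2).
a₂/a₁ = 6.572, (a₂/a₁)^(3/2) = 16.85.
T₂ = 289.2 × 16.85 = 4872 minutes.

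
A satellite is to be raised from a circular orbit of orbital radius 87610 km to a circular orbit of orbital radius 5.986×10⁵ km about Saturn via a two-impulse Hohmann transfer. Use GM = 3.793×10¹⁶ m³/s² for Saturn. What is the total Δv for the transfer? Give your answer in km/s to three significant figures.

r₁ = 87610 km = 8.761×10⁷ m.
r₂ = 5.986×10⁵ km = 5.986×10⁸ m.
Transfer ellipse a_t = (r₁ + r₂)/2 = 3.431×10⁸ m.
At r₁: circular v_c1 = √(μ/r₁) = 20810 m/s; transfer-perikrone v_p = √[μ(2/r₁ − 1/a_t)] = 27480 m/s.
Δv₁ = v_p − v_c1 = 6676 m/s.
At r₂: circular v_c2 = √(μ/r₂) = 7960 m/s; transfer-apokrone v_a = √[μ(2/r₂ − 1/a_t)] = 4022 m/s.
Δv₂ = v_c2 − v_a = 3938 m/s.
Total Δv = Δv₁ + Δv₂ = 10610 m/s = 10.61 km/s.

Δv_total ≈ 10.6 km/s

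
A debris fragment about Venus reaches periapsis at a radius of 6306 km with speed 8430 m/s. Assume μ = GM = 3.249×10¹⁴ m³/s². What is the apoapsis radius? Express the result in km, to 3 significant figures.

r_p = 6.306×10⁶ m.
Specific energy ε = v²/2 − μ/r = -1.599×10⁷ J/kg, so a = −μ/(2ε) = 1.016×10⁷ m.
The apsides satisfy r_p + r_a = 2a, so the apoapsis radius is 2a − r_p = 1.401×10⁷ m = 14013 km.

apoapsis radius ≈ 14000 km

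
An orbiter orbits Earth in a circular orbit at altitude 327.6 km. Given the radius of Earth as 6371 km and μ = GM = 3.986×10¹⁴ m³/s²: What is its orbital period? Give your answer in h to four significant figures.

T ≈ 1.516 h

r = 6371 + 327.6 = 6698.6 km = 6.6986×10⁶ m.
Kepler's third law: T = 2π√(r³/μ) = 2π√((6.699×10⁶)³ / 3.986×10¹⁴).
r³/μ = 7.541×10⁵ s², so T = 2π × 8.684×10² = 5.456×10³ s.
Converting: 5.456×10³ s ÷ 3600 = 1.516 h.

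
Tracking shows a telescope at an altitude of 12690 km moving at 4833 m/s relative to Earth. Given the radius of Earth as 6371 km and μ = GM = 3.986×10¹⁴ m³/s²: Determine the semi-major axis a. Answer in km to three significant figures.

r = 6371 + 12690 = 19061 km = 1.906×10⁷ m.
Vis-viva rearranged: 1/a = 2/r − v²/μ = 1.049×10⁻⁷ − 5.860×10⁻⁸ = 4.633×10⁻⁸ m⁻¹.
a = 2.159×10⁷ m = 21586 km.

a ≈ 21600 km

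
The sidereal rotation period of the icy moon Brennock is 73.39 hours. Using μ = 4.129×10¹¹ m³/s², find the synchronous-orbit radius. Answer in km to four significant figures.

r_sync ≈ 9004 km

T = 73.39 hours = 2.642×10⁵ s.
A synchronous orbit has period T, so by Kepler's third law a = (μT²/4π²)^(1/3).
μT²/4π² = 4.129×10¹¹ × (2.642×10⁵)² / 39.48 = 7.301×10²⁰ m³.
a = 9.004×10⁶ m = 9004.4 km.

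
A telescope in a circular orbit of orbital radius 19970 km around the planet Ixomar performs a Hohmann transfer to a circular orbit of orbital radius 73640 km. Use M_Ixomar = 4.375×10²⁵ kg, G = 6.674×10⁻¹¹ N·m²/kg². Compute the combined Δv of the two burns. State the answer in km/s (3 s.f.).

μ = GM = 6.674×10⁻¹¹ × 4.375×10²⁵ = 2.920×10¹⁵ m³/s².
r₁ = 19970 km = 1.997×10⁷ m.
r₂ = 73640 km = 7.364×10⁷ m.
Transfer ellipse a_t = (r₁ + r₂)/2 = 4.680×10⁷ m.
At r₁: circular v_c1 = √(μ/r₁) = 12090 m/s; transfer-periapsis v_p = √[μ(2/r₁ − 1/a_t)] = 15170 m/s.
Δv₁ = v_p − v_c1 = 3075 m/s.
At r₂: circular v_c2 = √(μ/r₂) = 6297 m/s; transfer-apoapsis v_a = √[μ(2/r₂ − 1/a_t)] = 4113 m/s.
Δv₂ = v_c2 − v_a = 2184 m/s.
Total Δv = Δv₁ + Δv₂ = 5259 m/s = 5.259 km/s.

Δv_total ≈ 5.26 km/s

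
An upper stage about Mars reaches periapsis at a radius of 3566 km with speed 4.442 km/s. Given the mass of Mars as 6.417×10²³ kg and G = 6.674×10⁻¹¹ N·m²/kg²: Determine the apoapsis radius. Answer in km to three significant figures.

apoapsis radius ≈ 16400 km

μ = GM = 6.674×10⁻¹¹ × 6.417×10²³ = 4.283×10¹³ m³/s².
r_p = 3.566×10⁶ m.
Specific energy ε = v²/2 − μ/r = -2.144×10⁶ J/kg, so a = −μ/(2ε) = 9.987×10⁶ m.
The apsides satisfy r_p + r_a = 2a, so the apoapsis radius is 2a − r_p = 1.641×10⁷ m = 16408 km.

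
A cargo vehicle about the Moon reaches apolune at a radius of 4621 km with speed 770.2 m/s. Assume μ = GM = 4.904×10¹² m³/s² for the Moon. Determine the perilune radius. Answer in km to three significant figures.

r_a = 4.621×10⁶ m.
Specific energy ε = v²/2 − μ/r = -7.646×10⁵ J/kg, so a = −μ/(2ε) = 3.207×10⁶ m.
The apsides satisfy r_p + r_a = 2a, so the perilune radius is 2a − r_a = 1.792×10⁶ m = 1792.5 km.

perilune radius ≈ 1790 km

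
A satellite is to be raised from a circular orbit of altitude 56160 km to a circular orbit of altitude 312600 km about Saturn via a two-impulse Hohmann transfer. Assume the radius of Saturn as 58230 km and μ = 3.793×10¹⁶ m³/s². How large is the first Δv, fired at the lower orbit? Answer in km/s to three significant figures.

r₁ = 58230 + 56160 = 114390 km = 1.1439×10⁸ m.
r₂ = 58230 + 312600 = 370830 km = 3.7083×10⁸ m.
Transfer ellipse a_t = (r₁ + r₂)/2 = 2.426×10⁸ m.
At r₁: circular v_c1 = √(μ/r₁) = 18210 m/s; transfer-perikrone v_p = √[μ(2/r₁ − 1/a_t)] = 22510 m/s.
Δv₁ = v_p − v_c1 = 4303 m/s.
= 4.303 km/s.

Δv ≈ 4.30 km/s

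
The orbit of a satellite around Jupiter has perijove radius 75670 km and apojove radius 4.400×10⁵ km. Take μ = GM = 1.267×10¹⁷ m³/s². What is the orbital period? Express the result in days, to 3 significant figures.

Semi-major axis a = (r_p + r_a)/2 = (75670 + 4.4000×10⁵)/2 = 2.5784×10⁵ km = 2.578×10⁸ m.
By Kepler's third law T = 2π√(a³/μ) = 2π × 1.163×10⁴ = 7.308×10⁴ s.
= 0.8458 days.

T ≈ 0.846 days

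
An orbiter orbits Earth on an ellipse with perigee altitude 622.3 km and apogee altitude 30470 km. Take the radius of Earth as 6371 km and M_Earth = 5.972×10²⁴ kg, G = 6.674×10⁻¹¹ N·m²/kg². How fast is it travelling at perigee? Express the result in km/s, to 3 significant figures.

v ≈ 9.79 km/s

μ = GM = 6.674×10⁻¹¹ × 5.972×10²⁴ = 3.986×10¹⁴ m³/s².
r_p = 6371 + 622.3 = 6993.3 km = 6.9933×10⁶ m.
r_a = 6371 + 30470 = 36841 km = 3.6841×10⁷ m.
Semi-major axis a = (r_p + r_a)/2 = 21917 km = 2.192×10⁷ m.
Vis-viva: v² = μ(2/r − 1/a) = 3.986×10¹⁴ × (2.860×10⁻⁷ − 4.563×10⁻⁸) = 9.580×10⁷ m²/s².
v = 9788 m/s = 9.788 km/s.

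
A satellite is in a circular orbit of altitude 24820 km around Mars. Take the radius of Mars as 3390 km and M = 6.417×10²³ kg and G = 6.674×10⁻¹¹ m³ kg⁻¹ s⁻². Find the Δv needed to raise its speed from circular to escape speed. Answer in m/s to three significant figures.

Δv ≈ 510 m/s

μ = GM = 6.674×10⁻¹¹ × 6.417×10²³ = 4.283×10¹³ m³/s².
r = 3390 + 24820 = 28210 km = 2.8210×10⁷ m.
Circular speed v_c = √(μ/r) = 1232 m/s.
Escape speed v_esc = √(2μ/r) = √2 × v_c = 1742 m/s.
Δv = v_esc − v_c = 510.4 m/s.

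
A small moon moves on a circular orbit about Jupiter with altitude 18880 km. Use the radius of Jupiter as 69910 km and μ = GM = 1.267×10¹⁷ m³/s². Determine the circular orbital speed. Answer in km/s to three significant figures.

v ≈ 37.8 km/s

r = 69910 + 18880 = 88790 km = 8.8790×10⁷ m.
For a circular orbit v = √(μ/r) = √(1.267×10¹⁷ / 8.879×10⁷) = √(1.427×10⁹) = 37780 m/s.
That is 37.78 km/s.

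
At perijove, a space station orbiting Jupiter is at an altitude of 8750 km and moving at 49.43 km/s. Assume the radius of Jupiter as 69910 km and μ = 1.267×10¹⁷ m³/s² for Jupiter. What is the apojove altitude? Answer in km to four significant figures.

apojove altitude ≈ 1.771×10⁵ km

r_p = 69910 + 8750 = 78660 km = 7.866×10⁷ m.
Specific energy ε = v²/2 − μ/r = -3.891×10⁸ J/kg, so a = −μ/(2ε) = 1.628×10⁸ m.
The apsides satisfy r_p + r_a = 2a, so the apojove radius is 2a − r_p = 2.470×10⁸ m = 2.4699×10⁵ km.
Apojove altitude = 2.4699×10⁵ − 69910 = 1.7708×10⁵ km.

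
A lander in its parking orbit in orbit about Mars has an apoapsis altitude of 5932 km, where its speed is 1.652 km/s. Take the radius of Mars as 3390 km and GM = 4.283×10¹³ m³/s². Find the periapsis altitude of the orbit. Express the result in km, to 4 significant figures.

r_a = 3390 + 5932 = 9322.0 km = 9.322×10⁶ m.
Specific energy ε = v²/2 − μ/r = -3.230×10⁶ J/kg, so a = −μ/(2ε) = 6.630×10⁶ m.
The apsides satisfy r_p + r_a = 2a, so the periapsis radius is 2a − r_a = 3.938×10⁶ m = 3938.2 km.
Periapsis altitude = 3938.2 − 3390 = 548.24 km.

periapsis altitude ≈ 548.2 km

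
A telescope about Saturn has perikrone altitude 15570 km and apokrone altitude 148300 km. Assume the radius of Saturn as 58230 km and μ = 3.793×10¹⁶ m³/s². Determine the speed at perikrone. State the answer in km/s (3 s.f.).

v ≈ 27.5 km/s

r_p = 58230 + 15570 = 73800 km = 7.3800×10⁷ m.
r_a = 58230 + 148300 = 206530 km = 2.0653×10⁸ m.
Semi-major axis a = (r_p + r_a)/2 = 1.4016×10⁵ km = 1.402×10⁸ m.
Vis-viva: v² = μ(2/r − 1/a) = 3.793×10¹⁶ × (2.710×10⁻⁸ − 7.134×10⁻⁹) = 7.573×10⁸ m²/s².
v = 27520 m/s = 27.52 km/s.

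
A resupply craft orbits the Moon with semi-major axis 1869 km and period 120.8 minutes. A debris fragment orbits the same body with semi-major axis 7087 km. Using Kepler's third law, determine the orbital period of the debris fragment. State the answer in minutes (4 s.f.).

Kepler's third law: T² ∝ a³, so T₂ = T₁ (a₂/a₁)^(3/2).
a₂/a₁ = 3.792, (a₂/a₁)^(3/2) = 7.384.
T₂ = 120.8 × 7.384 = 892.0 minutes.

T₂ ≈ 892.0 minutes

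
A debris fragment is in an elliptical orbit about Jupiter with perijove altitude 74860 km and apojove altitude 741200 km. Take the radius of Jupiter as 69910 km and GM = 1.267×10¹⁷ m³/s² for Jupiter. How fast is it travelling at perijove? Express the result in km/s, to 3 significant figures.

r_p = 69910 + 74860 = 144770 km = 1.4477×10⁸ m.
r_a = 69910 + 741200 = 811110 km = 8.1111×10⁸ m.
Semi-major axis a = (r_p + r_a)/2 = 4.7794×10⁵ km = 4.779×10⁸ m.
Vis-viva: v² = μ(2/r − 1/a) = 1.267×10¹⁷ × (1.382×10⁻⁸ − 2.092×10⁻⁹) = 1.485×10⁹ m²/s².
v = 38540 m/s = 38.54 km/s.

v ≈ 38.5 km/s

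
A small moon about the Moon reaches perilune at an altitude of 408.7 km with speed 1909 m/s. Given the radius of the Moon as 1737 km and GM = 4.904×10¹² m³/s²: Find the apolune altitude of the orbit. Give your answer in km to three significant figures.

r_p = 1737 + 408.7 = 2145.7 km = 2.146×10⁶ m.
Specific energy ε = v²/2 − μ/r = -4.634×10⁵ J/kg, so a = −μ/(2ε) = 5.292×10⁶ m.
The apsides satisfy r_p + r_a = 2a, so the apolune radius is 2a − r_p = 8.438×10⁶ m = 8437.8 km.
Apolune altitude = 8437.8 − 1737 = 6700.8 km.

apolune altitude ≈ 6700 km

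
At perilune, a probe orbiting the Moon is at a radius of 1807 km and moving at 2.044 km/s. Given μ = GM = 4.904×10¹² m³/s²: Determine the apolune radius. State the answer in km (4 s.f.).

r_p = 1.807×10⁶ m.
Specific energy ε = v²/2 − μ/r = -6.249×10⁵ J/kg, so a = −μ/(2ε) = 3.924×10⁶ m.
The apsides satisfy r_p + r_a = 2a, so the apolune radius is 2a − r_p = 6.040×10⁶ m = 6040.4 km.

apolune radius ≈ 6040 km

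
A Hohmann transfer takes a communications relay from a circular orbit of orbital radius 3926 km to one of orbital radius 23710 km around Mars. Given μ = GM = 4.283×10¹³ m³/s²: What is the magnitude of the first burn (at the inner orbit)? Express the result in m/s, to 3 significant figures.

Δv ≈ 1020 m/s

r₁ = 3926 km = 3.926×10⁶ m.
r₂ = 23710 km = 2.371×10⁷ m.
Transfer ellipse a_t = (r₁ + r₂)/2 = 1.382×10⁷ m.
At r₁: circular v_c1 = √(μ/r₁) = 3303 m/s; transfer-periapsis v_p = √[μ(2/r₁ − 1/a_t)] = 4327 m/s.
Δv₁ = v_p − v_c1 = 1024 m/s.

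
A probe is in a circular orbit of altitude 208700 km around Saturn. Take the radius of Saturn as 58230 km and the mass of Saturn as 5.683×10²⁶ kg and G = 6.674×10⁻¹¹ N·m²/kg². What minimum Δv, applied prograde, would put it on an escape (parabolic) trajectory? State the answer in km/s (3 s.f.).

Δv ≈ 4.94 km/s

μ = GM = 6.674×10⁻¹¹ × 5.683×10²⁶ = 3.793×10¹⁶ m³/s².
r = 58230 + 208700 = 266930 km = 2.6693×10⁸ m.
Circular speed v_c = √(μ/r) = 11920 m/s.
Escape speed v_esc = √(2μ/r) = √2 × v_c = 16860 m/s.
Δv = v_esc − v_c = 4938 m/s = 4.938 km/s.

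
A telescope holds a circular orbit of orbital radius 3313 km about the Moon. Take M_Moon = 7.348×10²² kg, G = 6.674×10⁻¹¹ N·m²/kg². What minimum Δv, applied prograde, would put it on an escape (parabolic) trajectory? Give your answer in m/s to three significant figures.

μ = GM = 6.674×10⁻¹¹ × 7.348×10²² = 4.904×10¹² m³/s².
r = 3313 km = 3.313×10⁶ m.
Circular speed v_c = √(μ/r) = 1217 m/s.
Escape speed v_esc = √(2μ/r) = √2 × v_c = 1721 m/s.
Δv = v_esc − v_c = 504.0 m/s.

Δv ≈ 504 m/s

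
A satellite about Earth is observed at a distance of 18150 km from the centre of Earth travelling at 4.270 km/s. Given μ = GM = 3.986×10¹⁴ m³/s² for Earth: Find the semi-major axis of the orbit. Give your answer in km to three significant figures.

a ≈ 15500 km

r = 1.815×10⁷ m.
Vis-viva rearranged: 1/a = 2/r − v²/μ = 1.102×10⁻⁷ − 4.574×10⁻⁸ = 6.445×10⁻⁸ m⁻¹.
a = 1.552×10⁷ m = 15516 km.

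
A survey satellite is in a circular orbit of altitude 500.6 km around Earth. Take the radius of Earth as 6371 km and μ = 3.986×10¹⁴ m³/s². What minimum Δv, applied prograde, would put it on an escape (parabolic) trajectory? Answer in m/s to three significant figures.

Δv ≈ 3150 m/s

r = 6371 + 500.6 = 6871.6 km = 6.8716×10⁶ m.
Circular speed v_c = √(μ/r) = 7616 m/s.
Escape speed v_esc = √(2μ/r) = √2 × v_c = 10770 m/s.
Δv = v_esc − v_c = 3155 m/s.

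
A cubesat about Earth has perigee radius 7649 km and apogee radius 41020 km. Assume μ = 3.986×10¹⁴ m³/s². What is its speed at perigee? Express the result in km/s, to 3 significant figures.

Semi-major axis a = (r_p + r_a)/2 = 24334 km = 2.433×10⁷ m.
Vis-viva: v² = μ(2/r − 1/a) = 3.986×10¹⁴ × (2.615×10⁻⁷ − 4.109×10⁻⁸) = 8.784×10⁷ m²/s².
v = 9372 m/s = 9.372 km/s.

v ≈ 9.37 km/s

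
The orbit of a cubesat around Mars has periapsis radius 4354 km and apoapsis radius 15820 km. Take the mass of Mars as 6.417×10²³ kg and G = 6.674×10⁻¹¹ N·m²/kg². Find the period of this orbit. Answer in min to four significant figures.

T ≈ 512.6 min

μ = GM = 6.674×10⁻¹¹ × 6.417×10²³ = 4.283×10¹³ m³/s².
Semi-major axis a = (r_p + r_a)/2 = (4354.0 + 15820)/2 = 10087 km = 1.009×10⁷ m.
By Kepler's third law T = 2π√(a³/μ) = 2π × 4.895×10³ = 3.076×10⁴ s.
= 512.6 min.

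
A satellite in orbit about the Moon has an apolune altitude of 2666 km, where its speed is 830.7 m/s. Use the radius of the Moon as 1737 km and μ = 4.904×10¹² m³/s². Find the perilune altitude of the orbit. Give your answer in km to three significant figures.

perilune altitude ≈ 239 km

r_a = 1737 + 2666 = 4403.0 km = 4.403×10⁶ m.
Specific energy ε = v²/2 − μ/r = -7.688×10⁵ J/kg, so a = −μ/(2ε) = 3.190×10⁶ m.
The apsides satisfy r_p + r_a = 2a, so the perilune radius is 2a − r_a = 1.976×10⁶ m = 1976.1 km.
Perilune altitude = 1976.1 − 1737 = 239.15 km.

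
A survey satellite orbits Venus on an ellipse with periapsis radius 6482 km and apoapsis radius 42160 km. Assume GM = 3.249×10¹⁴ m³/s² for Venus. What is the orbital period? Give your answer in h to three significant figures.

T ≈ 11.6 h

Semi-major axis a = (r_p + r_a)/2 = (6482.0 + 42160)/2 = 24321 km = 2.432×10⁷ m.
By Kepler's third law T = 2π√(a³/μ) = 2π × 6.654×10³ = 4.181×10⁴ s.
= 11.61 h.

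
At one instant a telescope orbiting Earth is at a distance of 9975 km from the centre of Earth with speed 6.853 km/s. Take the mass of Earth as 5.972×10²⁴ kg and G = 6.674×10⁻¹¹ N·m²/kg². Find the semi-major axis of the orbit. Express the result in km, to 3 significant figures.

μ = GM = 6.674×10⁻¹¹ × 5.972×10²⁴ = 3.986×10¹⁴ m³/s².
r = 9.975×10⁶ m.
Specific orbital energy ε = v²/2 − μ/r = (6853)²/2 − 3.986×10¹⁴/9.975×10⁶ = -1.648×10⁷ J/kg.
Since ε = −μ/(2a), a = −μ/(2ε) = 1.210×10⁷ m = 12096 km.

a ≈ 12100 km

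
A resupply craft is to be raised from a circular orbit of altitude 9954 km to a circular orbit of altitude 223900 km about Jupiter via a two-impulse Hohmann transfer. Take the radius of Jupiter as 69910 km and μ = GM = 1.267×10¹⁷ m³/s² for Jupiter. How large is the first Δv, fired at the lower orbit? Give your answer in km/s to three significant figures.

r₁ = 69910 + 9954 = 79864 km = 7.9864×10⁷ m.
r₂ = 69910 + 223900 = 293810 km = 2.9381×10⁸ m.
Transfer ellipse a_t = (r₁ + r₂)/2 = 1.868×10⁸ m.
At r₁: circular v_c1 = √(μ/r₁) = 39830 m/s; transfer-perijove v_p = √[μ(2/r₁ − 1/a_t)] = 49950 m/s.
Δv₁ = v_p − v_c1 = 10120 m/s.
= 10.12 km/s.

Δv ≈ 10.1 km/s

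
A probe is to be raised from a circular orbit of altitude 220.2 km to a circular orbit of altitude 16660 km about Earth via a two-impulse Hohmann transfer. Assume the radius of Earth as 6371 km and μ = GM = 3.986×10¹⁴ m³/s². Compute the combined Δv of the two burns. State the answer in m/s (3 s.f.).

r₁ = 6371 + 220.2 = 6591.2 km = 6.5912×10⁶ m.
r₂ = 6371 + 16660 = 23031 km = 2.3031×10⁷ m.
Transfer ellipse a_t = (r₁ + r₂)/2 = 1.481×10⁷ m.
At r₁: circular v_c1 = √(μ/r₁) = 7777 m/s; transfer-perigee v_p = √[μ(2/r₁ − 1/a_t)] = 9697 m/s.
Δv₁ = v_p − v_c1 = 1921 m/s.
At r₂: circular v_c2 = √(μ/r₂) = 4160 m/s; transfer-apogee v_a = √[μ(2/r₂ − 1/a_t)] = 2775 m/s.
Δv₂ = v_c2 − v_a = 1385 m/s.
Total Δv = Δv₁ + Δv₂ = 3306 m/s.

Δv_total ≈ 3310 m/s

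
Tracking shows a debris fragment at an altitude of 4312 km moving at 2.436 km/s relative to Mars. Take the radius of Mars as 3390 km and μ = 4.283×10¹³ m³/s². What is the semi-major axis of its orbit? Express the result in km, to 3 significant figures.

a ≈ 8260 km

r = 3390 + 4312 = 7702.0 km = 7.702×10⁶ m.
Specific orbital energy ε = v²/2 − μ/r = (2436)²/2 − 4.283×10¹³/7.702×10⁶ = -2.594×10⁶ J/kg.
Since ε = −μ/(2a), a = −μ/(2ε) = 8.256×10⁶ m = 8256.1 km.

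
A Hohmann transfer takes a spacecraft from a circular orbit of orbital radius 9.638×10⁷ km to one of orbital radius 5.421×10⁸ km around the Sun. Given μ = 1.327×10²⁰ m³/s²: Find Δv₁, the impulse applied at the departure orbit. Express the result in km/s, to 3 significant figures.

Δv ≈ 11.2 km/s

r₁ = 9.638×10⁷ km = 9.638×10¹⁰ m.
r₂ = 5.421×10⁸ km = 5.421×10¹¹ m.
Transfer ellipse a_t = (r₁ + r₂)/2 = 3.192×10¹¹ m.
At r₁: circular v_c1 = √(μ/r₁) = 37110 m/s; transfer-perihelion v_p = √[μ(2/r₁ − 1/a_t)] = 48350 m/s.
Δv₁ = v_p − v_c1 = 11250 m/s.
= 11.25 km/s.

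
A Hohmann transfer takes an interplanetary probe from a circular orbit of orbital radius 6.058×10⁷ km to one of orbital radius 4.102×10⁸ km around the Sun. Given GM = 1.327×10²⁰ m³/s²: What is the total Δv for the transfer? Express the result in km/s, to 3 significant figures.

r₁ = 6.058×10⁷ km = 6.058×10¹⁰ m.
r₂ = 4.102×10⁸ km = 4.102×10¹¹ m.
Transfer ellipse a_t = (r₁ + r₂)/2 = 2.354×10¹¹ m.
At r₁: circular v_c1 = √(μ/r₁) = 46800 m/s; transfer-perihelion v_p = √[μ(2/r₁ − 1/a_t)] = 61780 m/s.
Δv₁ = v_p − v_c1 = 14980 m/s.
At r₂: circular v_c2 = √(μ/r₂) = 17990 m/s; transfer-aphelion v_a = √[μ(2/r₂ − 1/a_t)] = 9124 m/s.
Δv₂ = v_c2 − v_a = 8862 m/s.
Total Δv = Δv₁ + Δv₂ = 23840 m/s = 23.84 km/s.

Δv_total ≈ 23.8 km/s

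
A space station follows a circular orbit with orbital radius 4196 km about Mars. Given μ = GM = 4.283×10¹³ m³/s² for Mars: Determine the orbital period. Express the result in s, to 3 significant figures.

r = 4196 km = 4.196×10⁶ m.
Kepler's third law: T = 2π√(r³/μ) = 2π√((4.196×10⁶)³ / 4.283×10¹³).
r³/μ = 1.725×10⁶ s², so T = 2π × 1.313×10³ = 8.252×10³ s.

T ≈ 8250 s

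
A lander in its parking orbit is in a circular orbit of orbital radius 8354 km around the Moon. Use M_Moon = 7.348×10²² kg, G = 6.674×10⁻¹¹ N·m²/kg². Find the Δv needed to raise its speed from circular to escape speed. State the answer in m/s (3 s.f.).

μ = GM = 6.674×10⁻¹¹ × 7.348×10²² = 4.904×10¹² m³/s².
r = 8354 km = 8.354×10⁶ m.
Circular speed v_c = √(μ/r) = 766.2 m/s.
Escape speed v_esc = √(2μ/r) = √2 × v_c = 1084 m/s.
Δv = v_esc − v_c = 317.4 m/s.

Δv ≈ 317 m/s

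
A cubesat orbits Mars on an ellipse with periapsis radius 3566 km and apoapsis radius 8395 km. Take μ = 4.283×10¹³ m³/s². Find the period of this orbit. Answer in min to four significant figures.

T ≈ 234.0 min

Semi-major axis a = (r_p + r_a)/2 = (3566.0 + 8395.0)/2 = 5980.5 km = 5.980×10⁶ m.
By Kepler's third law T = 2π√(a³/μ) = 2π × 2.235×10³ = 1.404×10⁴ s.
= 234.0 min.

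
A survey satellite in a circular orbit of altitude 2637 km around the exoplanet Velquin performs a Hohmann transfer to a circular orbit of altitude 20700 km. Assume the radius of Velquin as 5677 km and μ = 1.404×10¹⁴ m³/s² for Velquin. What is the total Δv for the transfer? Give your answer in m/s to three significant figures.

r₁ = 5677 + 2637 = 8314.0 km = 8.3140×10⁶ m.
r₂ = 5677 + 20700 = 26377 km = 2.6377×10⁷ m.
Transfer ellipse a_t = (r₁ + r₂)/2 = 1.735×10⁷ m.
At r₁: circular v_c1 = √(μ/r₁) = 4109 m/s; transfer-periapsis v_p = √[μ(2/r₁ − 1/a_t)] = 5068 m/s.
Δv₁ = v_p − v_c1 = 958.1 m/s.
At r₂: circular v_c2 = √(μ/r₂) = 2307 m/s; transfer-apoapsis v_a = √[μ(2/r₂ − 1/a_t)] = 1597 m/s.
Δv₂ = v_c2 − v_a = 709.8 m/s.
Total Δv = Δv₁ + Δv₂ = 1668 m/s.

Δv_total ≈ 1670 m/s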